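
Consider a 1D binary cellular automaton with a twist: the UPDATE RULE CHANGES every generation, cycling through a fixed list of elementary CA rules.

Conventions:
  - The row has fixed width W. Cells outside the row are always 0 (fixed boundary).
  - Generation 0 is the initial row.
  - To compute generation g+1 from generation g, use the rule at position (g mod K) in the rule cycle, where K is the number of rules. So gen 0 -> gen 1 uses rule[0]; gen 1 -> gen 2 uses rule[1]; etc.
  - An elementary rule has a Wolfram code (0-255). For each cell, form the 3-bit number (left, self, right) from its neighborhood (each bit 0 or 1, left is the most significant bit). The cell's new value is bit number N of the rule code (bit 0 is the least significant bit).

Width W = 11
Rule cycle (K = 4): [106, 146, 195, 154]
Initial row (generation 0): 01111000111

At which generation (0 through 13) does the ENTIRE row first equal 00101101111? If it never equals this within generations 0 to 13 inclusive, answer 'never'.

Gen 0: 01111000111
Gen 1 (rule 106): 11001001101
Gen 2 (rule 146): 00110110000
Gen 3 (rule 195): 11010010111
Gen 4 (rule 154): 10001100110
Gen 5 (rule 106): 00011101110
Gen 6 (rule 146): 00101000101
Gen 7 (rule 195): 11000011000
Gen 8 (rule 154): 10100110100
Gen 9 (rule 106): 01001111000
Gen 10 (rule 146): 10110110100
Gen 11 (rule 195): 00010010001
Gen 12 (rule 154): 00101101010
Gen 13 (rule 106): 01011110100

Answer: never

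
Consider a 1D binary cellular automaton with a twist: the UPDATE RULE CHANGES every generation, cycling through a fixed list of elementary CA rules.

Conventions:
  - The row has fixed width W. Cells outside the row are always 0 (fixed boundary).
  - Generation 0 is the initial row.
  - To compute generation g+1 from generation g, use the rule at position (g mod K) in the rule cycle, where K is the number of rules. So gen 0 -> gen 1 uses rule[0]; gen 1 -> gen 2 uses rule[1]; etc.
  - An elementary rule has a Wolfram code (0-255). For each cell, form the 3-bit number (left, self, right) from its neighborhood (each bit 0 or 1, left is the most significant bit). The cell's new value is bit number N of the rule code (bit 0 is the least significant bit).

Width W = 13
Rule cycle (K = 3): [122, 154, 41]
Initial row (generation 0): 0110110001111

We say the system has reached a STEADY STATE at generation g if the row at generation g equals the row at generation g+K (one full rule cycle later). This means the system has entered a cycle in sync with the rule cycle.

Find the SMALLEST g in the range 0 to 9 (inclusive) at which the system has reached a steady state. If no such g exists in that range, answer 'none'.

Answer: none

Derivation:
Gen 0: 0110110001111
Gen 1 (rule 122): 1111111011001
Gen 2 (rule 154): 1111110010110
Gen 3 (rule 41): 1000000001100
Gen 4 (rule 122): 0100000011110
Gen 5 (rule 154): 1010000111101
Gen 6 (rule 41): 0100110100010
Gen 7 (rule 122): 1011111010101
Gen 8 (rule 154): 0011110000000
Gen 9 (rule 41): 1010000111111
Gen 10 (rule 122): 0101001100001
Gen 11 (rule 154): 1000111010010
Gen 12 (rule 41): 0010100100000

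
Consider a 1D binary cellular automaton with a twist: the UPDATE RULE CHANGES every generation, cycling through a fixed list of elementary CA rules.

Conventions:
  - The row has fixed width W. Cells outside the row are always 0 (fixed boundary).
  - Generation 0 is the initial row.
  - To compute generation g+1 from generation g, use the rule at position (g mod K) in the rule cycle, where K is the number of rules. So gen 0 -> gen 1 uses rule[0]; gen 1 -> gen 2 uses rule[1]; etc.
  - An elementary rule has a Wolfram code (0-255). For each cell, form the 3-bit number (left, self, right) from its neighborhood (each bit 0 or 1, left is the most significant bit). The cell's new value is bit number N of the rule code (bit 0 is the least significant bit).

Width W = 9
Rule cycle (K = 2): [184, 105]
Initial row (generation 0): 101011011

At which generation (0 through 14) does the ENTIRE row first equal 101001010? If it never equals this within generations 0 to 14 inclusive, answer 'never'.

Answer: 9

Derivation:
Gen 0: 101011011
Gen 1 (rule 184): 010110110
Gen 2 (rule 105): 001111110
Gen 3 (rule 184): 001111101
Gen 4 (rule 105): 101000110
Gen 5 (rule 184): 010100101
Gen 6 (rule 105): 001000010
Gen 7 (rule 184): 000100001
Gen 8 (rule 105): 110001100
Gen 9 (rule 184): 101001010
Gen 10 (rule 105): 010000100
Gen 11 (rule 184): 001000010
Gen 12 (rule 105): 100011000
Gen 13 (rule 184): 010010100
Gen 14 (rule 105): 000001001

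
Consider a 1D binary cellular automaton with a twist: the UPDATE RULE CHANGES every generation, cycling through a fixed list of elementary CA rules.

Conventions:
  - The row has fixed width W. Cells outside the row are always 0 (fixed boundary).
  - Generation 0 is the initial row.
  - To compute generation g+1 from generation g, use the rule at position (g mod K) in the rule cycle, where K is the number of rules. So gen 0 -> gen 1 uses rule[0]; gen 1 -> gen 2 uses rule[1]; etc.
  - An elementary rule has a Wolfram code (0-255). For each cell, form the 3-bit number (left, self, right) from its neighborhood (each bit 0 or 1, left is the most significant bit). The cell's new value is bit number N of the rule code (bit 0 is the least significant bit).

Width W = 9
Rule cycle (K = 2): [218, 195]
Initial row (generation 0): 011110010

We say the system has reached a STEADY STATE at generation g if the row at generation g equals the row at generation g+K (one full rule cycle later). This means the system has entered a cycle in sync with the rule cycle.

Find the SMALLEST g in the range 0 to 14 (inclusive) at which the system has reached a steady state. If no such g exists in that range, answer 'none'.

Gen 0: 011110010
Gen 1 (rule 218): 111111101
Gen 2 (rule 195): 011111100
Gen 3 (rule 218): 111111110
Gen 4 (rule 195): 011111110
Gen 5 (rule 218): 111111111
Gen 6 (rule 195): 011111111
Gen 7 (rule 218): 111111111
Gen 8 (rule 195): 011111111
Gen 9 (rule 218): 111111111
Gen 10 (rule 195): 011111111
Gen 11 (rule 218): 111111111
Gen 12 (rule 195): 011111111
Gen 13 (rule 218): 111111111
Gen 14 (rule 195): 011111111
Gen 15 (rule 218): 111111111
Gen 16 (rule 195): 011111111

Answer: 5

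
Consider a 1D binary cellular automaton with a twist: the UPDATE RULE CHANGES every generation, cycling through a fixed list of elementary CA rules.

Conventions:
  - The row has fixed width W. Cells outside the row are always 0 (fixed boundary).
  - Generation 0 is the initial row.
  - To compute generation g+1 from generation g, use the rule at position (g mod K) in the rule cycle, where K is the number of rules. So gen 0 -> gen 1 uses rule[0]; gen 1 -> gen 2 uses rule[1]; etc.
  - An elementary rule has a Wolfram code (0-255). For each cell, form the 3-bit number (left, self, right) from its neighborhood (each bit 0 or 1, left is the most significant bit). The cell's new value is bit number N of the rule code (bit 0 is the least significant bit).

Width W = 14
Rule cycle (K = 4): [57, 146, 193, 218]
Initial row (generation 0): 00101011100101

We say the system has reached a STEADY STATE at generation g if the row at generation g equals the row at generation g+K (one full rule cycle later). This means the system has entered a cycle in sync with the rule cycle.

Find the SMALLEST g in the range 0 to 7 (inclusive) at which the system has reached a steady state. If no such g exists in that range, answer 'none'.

Answer: none

Derivation:
Gen 0: 00101011100101
Gen 1 (rule 57): 10010110010010
Gen 2 (rule 146): 01100001101101
Gen 3 (rule 193): 00101100100100
Gen 4 (rule 218): 01001111011010
Gen 5 (rule 57): 00101000110101
Gen 6 (rule 146): 01000101000000
Gen 7 (rule 193): 00010000011111
Gen 8 (rule 218): 00101000111111
Gen 9 (rule 57): 10010110100000
Gen 10 (rule 146): 01100000010000
Gen 11 (rule 193): 00101111000111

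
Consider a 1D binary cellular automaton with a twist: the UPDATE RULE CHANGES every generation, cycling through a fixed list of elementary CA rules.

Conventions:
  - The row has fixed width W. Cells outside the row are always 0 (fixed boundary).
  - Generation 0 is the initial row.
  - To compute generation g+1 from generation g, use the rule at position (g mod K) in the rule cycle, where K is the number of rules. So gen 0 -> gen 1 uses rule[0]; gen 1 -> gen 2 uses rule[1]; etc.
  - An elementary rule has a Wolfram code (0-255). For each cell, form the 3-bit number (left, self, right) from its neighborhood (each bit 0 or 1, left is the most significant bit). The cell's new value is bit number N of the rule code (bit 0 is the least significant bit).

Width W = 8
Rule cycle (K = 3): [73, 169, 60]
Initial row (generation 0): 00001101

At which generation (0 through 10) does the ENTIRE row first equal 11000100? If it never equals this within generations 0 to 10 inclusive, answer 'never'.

Gen 0: 00001101
Gen 1 (rule 73): 11101100
Gen 2 (rule 169): 11011001
Gen 3 (rule 60): 10110101
Gen 4 (rule 73): 00110000
Gen 5 (rule 169): 10100111
Gen 6 (rule 60): 11110100
Gen 7 (rule 73): 10010001
Gen 8 (rule 169): 00000100
Gen 9 (rule 60): 00000110
Gen 10 (rule 73): 11110110

Answer: never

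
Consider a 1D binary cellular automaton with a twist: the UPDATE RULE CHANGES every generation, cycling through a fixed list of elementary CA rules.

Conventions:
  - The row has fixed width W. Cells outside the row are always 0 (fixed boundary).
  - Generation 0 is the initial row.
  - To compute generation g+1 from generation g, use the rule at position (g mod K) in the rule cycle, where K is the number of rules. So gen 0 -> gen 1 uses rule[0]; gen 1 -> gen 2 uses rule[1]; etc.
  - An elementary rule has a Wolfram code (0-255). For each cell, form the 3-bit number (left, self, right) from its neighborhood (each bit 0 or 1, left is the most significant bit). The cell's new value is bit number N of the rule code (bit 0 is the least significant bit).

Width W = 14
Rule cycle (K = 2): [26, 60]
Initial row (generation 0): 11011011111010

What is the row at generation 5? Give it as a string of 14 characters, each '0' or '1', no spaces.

Answer: 10010010001110

Derivation:
Gen 0: 11011011111010
Gen 1 (rule 26): 10010010000001
Gen 2 (rule 60): 11011011000001
Gen 3 (rule 26): 10010010100010
Gen 4 (rule 60): 11011011110011
Gen 5 (rule 26): 10010010001110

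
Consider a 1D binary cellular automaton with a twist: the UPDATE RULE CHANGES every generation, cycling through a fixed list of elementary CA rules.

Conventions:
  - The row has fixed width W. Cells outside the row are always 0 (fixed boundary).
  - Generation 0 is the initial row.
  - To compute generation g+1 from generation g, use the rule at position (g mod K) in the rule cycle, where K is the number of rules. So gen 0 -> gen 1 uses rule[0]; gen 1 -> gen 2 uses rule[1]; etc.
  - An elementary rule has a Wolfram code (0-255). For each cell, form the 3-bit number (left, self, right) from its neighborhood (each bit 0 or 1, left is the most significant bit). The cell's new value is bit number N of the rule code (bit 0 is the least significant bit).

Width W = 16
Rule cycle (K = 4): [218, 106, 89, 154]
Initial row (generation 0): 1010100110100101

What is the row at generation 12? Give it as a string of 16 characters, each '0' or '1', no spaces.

Gen 0: 1010100110100101
Gen 1 (rule 218): 0000011110011000
Gen 2 (rule 106): 0000110010111000
Gen 3 (rule 89): 1110111000101111
Gen 4 (rule 154): 1100110101001110
Gen 5 (rule 218): 1111110000111111
Gen 6 (rule 106): 1000010001100001
Gen 7 (rule 89): 0111001101111100
Gen 8 (rule 154): 1110111001111010
Gen 9 (rule 218): 1110111111111001
Gen 10 (rule 106): 1011100000001010
Gen 11 (rule 89): 0010111111100001
Gen 12 (rule 154): 0100111111010010

Answer: 0100111111010010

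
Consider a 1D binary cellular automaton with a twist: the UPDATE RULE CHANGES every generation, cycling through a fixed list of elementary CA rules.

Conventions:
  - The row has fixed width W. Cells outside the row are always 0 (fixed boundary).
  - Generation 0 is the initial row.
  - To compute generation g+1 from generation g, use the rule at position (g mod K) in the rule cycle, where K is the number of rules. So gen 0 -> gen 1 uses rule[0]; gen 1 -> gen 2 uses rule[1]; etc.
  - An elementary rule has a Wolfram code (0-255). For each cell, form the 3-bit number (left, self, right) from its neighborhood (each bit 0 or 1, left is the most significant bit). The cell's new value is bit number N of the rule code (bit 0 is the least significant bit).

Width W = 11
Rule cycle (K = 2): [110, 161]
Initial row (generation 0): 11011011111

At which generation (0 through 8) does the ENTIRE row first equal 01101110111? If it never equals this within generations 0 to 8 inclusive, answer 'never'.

Gen 0: 11011011111
Gen 1 (rule 110): 11111110001
Gen 2 (rule 161): 01111100100
Gen 3 (rule 110): 11000101100
Gen 4 (rule 161): 00010010001
Gen 5 (rule 110): 00110110011
Gen 6 (rule 161): 10001000000
Gen 7 (rule 110): 10011000000
Gen 8 (rule 161): 00000011111

Answer: never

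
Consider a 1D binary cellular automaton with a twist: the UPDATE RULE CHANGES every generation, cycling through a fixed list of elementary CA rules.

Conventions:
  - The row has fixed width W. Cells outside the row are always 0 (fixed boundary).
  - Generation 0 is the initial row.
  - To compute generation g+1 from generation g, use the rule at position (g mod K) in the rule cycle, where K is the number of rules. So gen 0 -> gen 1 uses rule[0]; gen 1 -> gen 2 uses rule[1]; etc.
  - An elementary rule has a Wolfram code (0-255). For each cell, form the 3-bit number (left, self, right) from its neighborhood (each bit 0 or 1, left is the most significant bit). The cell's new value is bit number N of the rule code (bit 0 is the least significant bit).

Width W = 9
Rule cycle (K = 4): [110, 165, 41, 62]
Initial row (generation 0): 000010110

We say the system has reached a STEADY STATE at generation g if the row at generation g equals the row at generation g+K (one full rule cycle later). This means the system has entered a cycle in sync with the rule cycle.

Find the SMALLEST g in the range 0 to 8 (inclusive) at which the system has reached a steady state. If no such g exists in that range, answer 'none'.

Gen 0: 000010110
Gen 1 (rule 110): 000111110
Gen 2 (rule 165): 110011100
Gen 3 (rule 41): 100010001
Gen 4 (rule 62): 110111011
Gen 5 (rule 110): 111101111
Gen 6 (rule 165): 011010110
Gen 7 (rule 41): 010101100
Gen 8 (rule 62): 111111010
Gen 9 (rule 110): 100001110
Gen 10 (rule 165): 101100100
Gen 11 (rule 41): 011000001
Gen 12 (rule 62): 110100011

Answer: none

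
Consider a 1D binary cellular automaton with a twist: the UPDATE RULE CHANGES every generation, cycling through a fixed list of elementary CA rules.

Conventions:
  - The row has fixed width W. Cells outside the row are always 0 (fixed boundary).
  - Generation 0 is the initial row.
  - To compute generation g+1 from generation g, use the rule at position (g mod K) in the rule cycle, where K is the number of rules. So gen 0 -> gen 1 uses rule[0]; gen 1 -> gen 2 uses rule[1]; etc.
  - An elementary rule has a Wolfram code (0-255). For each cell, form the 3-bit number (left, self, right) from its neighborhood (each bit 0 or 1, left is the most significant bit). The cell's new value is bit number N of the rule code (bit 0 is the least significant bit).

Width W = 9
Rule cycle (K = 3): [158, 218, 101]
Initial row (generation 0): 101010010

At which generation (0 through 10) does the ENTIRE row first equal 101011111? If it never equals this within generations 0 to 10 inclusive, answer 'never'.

Answer: 1

Derivation:
Gen 0: 101010010
Gen 1 (rule 158): 101011111
Gen 2 (rule 218): 000011111
Gen 3 (rule 101): 111000001
Gen 4 (rule 158): 110100011
Gen 5 (rule 218): 110010111
Gen 6 (rule 101): 010011001
Gen 7 (rule 158): 111110111
Gen 8 (rule 218): 111110111
Gen 9 (rule 101): 000011001
Gen 10 (rule 158): 000110111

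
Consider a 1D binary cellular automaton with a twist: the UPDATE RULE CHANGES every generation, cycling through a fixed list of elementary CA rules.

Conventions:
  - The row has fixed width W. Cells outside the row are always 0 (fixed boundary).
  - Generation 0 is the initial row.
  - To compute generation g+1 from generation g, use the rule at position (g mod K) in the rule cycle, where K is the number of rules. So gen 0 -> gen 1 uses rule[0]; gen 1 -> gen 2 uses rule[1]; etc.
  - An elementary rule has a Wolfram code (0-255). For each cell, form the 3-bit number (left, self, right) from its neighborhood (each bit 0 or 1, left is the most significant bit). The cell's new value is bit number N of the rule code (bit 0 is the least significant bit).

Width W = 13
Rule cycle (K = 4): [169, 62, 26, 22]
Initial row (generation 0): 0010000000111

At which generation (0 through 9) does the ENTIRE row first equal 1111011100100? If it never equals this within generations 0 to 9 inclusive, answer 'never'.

Answer: 4

Derivation:
Gen 0: 0010000000111
Gen 1 (rule 169): 1000111110110
Gen 2 (rule 62): 1101100001101
Gen 3 (rule 26): 1001010011000
Gen 4 (rule 22): 1111011100100
Gen 5 (rule 169): 1110111000001
Gen 6 (rule 62): 1001100100011
Gen 7 (rule 26): 0111011010110
Gen 8 (rule 22): 1000000010001
Gen 9 (rule 169): 0011111000100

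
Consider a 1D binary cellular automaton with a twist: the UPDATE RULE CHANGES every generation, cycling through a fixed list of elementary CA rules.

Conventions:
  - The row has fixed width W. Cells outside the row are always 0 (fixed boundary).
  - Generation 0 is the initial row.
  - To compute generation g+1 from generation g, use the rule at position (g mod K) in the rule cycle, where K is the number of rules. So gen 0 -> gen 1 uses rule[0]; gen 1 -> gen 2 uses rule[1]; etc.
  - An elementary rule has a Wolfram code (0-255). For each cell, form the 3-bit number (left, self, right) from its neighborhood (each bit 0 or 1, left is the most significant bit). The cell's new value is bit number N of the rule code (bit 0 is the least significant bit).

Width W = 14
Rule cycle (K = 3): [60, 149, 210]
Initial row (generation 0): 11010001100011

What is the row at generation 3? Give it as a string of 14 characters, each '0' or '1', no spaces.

Gen 0: 11010001100011
Gen 1 (rule 60): 10111001010010
Gen 2 (rule 149): 10010101011011
Gen 3 (rule 210): 01100000001001

Answer: 01100000001001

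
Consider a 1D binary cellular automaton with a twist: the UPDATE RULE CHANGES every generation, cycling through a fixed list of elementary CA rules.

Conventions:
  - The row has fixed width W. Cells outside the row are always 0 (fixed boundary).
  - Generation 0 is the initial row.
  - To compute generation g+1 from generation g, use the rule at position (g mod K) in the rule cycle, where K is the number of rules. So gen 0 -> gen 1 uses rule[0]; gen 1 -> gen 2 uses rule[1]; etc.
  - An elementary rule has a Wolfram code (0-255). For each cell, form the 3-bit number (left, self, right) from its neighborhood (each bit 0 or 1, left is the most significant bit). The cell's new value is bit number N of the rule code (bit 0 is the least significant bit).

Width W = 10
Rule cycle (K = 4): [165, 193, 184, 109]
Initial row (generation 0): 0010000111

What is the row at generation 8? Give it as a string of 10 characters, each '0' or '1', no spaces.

Gen 0: 0010000111
Gen 1 (rule 165): 1010110010
Gen 2 (rule 193): 0000010000
Gen 3 (rule 184): 0000001000
Gen 4 (rule 109): 1111101011
Gen 5 (rule 165): 0111011100
Gen 6 (rule 193): 0011001101
Gen 7 (rule 184): 0010101010
Gen 8 (rule 109): 1011111110

Answer: 1011111110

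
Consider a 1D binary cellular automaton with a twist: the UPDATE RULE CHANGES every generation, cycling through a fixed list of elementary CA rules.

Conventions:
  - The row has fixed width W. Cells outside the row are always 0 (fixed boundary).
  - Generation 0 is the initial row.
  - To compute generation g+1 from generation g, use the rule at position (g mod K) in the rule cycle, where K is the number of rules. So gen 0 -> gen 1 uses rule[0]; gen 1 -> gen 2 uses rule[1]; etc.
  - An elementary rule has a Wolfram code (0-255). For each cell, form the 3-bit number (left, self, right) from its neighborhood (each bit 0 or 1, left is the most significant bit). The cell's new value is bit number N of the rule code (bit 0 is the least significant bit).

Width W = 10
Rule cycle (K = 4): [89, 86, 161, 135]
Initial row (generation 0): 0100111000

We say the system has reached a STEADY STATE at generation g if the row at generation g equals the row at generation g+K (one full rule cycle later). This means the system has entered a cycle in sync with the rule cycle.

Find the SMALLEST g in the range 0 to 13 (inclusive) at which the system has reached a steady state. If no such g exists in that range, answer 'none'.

Answer: none

Derivation:
Gen 0: 0100111000
Gen 1 (rule 89): 0010101111
Gen 2 (rule 86): 0110100001
Gen 3 (rule 161): 0001001100
Gen 4 (rule 135): 1111010001
Gen 5 (rule 89): 1001001100
Gen 6 (rule 86): 1111110110
Gen 7 (rule 161): 0111101000
Gen 8 (rule 135): 1011001011
Gen 9 (rule 89): 0011100011
Gen 10 (rule 86): 0100110101
Gen 11 (rule 161): 0000001010
Gen 12 (rule 135): 1111111010
Gen 13 (rule 89): 1000001001
Gen 14 (rule 86): 1100011111
Gen 15 (rule 161): 0001001110
Gen 16 (rule 135): 1111010100
Gen 17 (rule 89): 1001000011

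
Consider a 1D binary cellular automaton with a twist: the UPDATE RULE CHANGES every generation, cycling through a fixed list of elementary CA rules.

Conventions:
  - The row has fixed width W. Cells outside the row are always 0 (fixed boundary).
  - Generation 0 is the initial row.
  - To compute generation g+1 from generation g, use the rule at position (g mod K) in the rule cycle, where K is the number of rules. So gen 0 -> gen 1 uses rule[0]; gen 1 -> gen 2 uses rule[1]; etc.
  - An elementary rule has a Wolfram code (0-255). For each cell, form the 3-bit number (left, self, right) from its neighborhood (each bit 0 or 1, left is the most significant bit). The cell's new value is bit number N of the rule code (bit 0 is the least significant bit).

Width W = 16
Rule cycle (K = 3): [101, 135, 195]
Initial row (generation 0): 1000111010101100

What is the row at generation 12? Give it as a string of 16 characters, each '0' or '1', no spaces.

Answer: 1111001000011101

Derivation:
Gen 0: 1000111010101100
Gen 1 (rule 101): 1010001111110101
Gen 2 (rule 135): 1010110111100101
Gen 3 (rule 195): 0000010011101000
Gen 4 (rule 101): 1111010000111011
Gen 5 (rule 135): 0110010111010000
Gen 6 (rule 195): 1010100011000111
Gen 7 (rule 101): 1111101001010001
Gen 8 (rule 135): 0111001011010111
Gen 9 (rule 195): 1011010001000011
Gen 10 (rule 101): 1101110101011001
Gen 11 (rule 135): 0000100101000011
Gen 12 (rule 195): 1111001000011101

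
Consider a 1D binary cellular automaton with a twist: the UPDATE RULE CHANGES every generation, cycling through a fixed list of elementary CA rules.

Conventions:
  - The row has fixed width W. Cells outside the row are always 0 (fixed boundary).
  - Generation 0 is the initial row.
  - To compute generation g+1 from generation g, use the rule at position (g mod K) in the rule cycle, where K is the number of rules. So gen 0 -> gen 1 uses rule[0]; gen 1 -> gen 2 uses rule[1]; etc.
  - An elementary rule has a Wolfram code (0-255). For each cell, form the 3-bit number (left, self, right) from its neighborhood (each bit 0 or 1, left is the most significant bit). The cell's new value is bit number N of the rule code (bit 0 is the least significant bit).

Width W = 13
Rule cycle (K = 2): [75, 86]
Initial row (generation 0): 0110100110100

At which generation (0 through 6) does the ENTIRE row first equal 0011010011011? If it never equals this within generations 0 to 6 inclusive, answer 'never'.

Answer: 2

Derivation:
Gen 0: 0110100110100
Gen 1 (rule 75): 1110001110001
Gen 2 (rule 86): 0011010011011
Gen 3 (rule 75): 1111000111011
Gen 4 (rule 86): 0001101001001
Gen 5 (rule 75): 1111100010010
Gen 6 (rule 86): 0000110111111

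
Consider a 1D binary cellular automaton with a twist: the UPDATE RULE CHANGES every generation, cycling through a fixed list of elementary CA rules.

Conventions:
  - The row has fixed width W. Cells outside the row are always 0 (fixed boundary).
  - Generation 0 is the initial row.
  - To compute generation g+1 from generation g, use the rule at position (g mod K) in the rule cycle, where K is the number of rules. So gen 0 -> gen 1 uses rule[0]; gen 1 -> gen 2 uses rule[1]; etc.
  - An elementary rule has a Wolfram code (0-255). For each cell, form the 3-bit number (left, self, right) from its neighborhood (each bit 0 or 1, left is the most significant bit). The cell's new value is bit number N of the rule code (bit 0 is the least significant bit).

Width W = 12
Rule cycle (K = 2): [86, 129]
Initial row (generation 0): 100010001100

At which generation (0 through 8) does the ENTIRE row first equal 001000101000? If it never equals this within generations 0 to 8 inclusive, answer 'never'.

Gen 0: 100010001100
Gen 1 (rule 86): 110111010110
Gen 2 (rule 129): 000010000000
Gen 3 (rule 86): 000111000000
Gen 4 (rule 129): 110010011111
Gen 5 (rule 86): 011111100001
Gen 6 (rule 129): 001111001100
Gen 7 (rule 86): 010001110110
Gen 8 (rule 129): 000100100000

Answer: never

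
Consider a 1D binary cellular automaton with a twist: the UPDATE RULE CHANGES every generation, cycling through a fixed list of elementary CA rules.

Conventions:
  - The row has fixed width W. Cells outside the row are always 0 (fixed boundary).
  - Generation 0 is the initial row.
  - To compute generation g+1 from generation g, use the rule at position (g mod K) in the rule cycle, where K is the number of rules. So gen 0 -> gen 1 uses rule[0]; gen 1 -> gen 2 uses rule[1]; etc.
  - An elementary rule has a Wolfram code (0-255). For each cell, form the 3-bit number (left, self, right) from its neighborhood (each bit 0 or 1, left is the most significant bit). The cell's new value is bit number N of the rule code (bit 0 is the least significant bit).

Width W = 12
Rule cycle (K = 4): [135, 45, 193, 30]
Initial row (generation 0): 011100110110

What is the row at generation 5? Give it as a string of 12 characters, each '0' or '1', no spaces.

Answer: 000101100011

Derivation:
Gen 0: 011100110110
Gen 1 (rule 135): 101001000000
Gen 2 (rule 45): 111001011111
Gen 3 (rule 193): 011000001111
Gen 4 (rule 30): 110100011000
Gen 5 (rule 135): 000101100011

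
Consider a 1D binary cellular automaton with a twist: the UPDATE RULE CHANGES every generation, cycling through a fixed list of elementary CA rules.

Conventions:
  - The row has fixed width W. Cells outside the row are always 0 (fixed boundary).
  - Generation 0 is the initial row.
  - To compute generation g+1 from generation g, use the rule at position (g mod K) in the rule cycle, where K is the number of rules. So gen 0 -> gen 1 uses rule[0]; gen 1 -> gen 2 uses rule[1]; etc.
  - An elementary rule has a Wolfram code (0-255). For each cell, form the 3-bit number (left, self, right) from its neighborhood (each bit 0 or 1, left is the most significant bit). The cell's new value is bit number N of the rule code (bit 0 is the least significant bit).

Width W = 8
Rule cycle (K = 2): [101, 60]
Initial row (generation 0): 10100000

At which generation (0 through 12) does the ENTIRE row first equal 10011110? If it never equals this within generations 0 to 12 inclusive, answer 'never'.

Answer: never

Derivation:
Gen 0: 10100000
Gen 1 (rule 101): 11101111
Gen 2 (rule 60): 10011000
Gen 3 (rule 101): 10001011
Gen 4 (rule 60): 11001110
Gen 5 (rule 101): 01000010
Gen 6 (rule 60): 01100011
Gen 7 (rule 101): 00101001
Gen 8 (rule 60): 00111101
Gen 9 (rule 101): 10000111
Gen 10 (rule 60): 11000100
Gen 11 (rule 101): 01010101
Gen 12 (rule 60): 01111111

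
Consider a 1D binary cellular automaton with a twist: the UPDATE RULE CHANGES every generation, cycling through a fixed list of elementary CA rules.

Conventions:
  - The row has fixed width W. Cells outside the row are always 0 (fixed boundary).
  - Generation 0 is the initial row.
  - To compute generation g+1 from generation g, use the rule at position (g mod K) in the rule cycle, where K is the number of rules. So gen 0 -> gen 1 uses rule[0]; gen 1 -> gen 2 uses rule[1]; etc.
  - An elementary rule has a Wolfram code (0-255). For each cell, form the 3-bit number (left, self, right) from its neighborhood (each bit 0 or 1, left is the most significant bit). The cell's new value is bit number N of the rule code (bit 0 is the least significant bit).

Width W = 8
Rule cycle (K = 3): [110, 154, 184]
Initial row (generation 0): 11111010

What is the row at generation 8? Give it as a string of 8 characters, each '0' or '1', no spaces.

Gen 0: 11111010
Gen 1 (rule 110): 10001110
Gen 2 (rule 154): 01011101
Gen 3 (rule 184): 00111010
Gen 4 (rule 110): 01101110
Gen 5 (rule 154): 11001101
Gen 6 (rule 184): 10101010
Gen 7 (rule 110): 11111110
Gen 8 (rule 154): 11111101

Answer: 11111101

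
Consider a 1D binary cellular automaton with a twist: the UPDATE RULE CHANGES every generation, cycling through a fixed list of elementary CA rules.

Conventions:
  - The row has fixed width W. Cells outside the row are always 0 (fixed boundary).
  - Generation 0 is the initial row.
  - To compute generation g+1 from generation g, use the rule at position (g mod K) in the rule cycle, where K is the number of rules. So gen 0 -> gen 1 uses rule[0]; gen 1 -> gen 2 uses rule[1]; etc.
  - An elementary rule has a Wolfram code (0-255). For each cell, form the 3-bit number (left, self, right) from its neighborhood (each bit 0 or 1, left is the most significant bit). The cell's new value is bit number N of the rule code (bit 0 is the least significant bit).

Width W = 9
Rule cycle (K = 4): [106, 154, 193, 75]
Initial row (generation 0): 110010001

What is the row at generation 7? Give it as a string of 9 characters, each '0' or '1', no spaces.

Gen 0: 110010001
Gen 1 (rule 106): 110100010
Gen 2 (rule 154): 100010101
Gen 3 (rule 193): 001000000
Gen 4 (rule 75): 110011111
Gen 5 (rule 106): 110110001
Gen 6 (rule 154): 100101010
Gen 7 (rule 193): 000000000

Answer: 000000000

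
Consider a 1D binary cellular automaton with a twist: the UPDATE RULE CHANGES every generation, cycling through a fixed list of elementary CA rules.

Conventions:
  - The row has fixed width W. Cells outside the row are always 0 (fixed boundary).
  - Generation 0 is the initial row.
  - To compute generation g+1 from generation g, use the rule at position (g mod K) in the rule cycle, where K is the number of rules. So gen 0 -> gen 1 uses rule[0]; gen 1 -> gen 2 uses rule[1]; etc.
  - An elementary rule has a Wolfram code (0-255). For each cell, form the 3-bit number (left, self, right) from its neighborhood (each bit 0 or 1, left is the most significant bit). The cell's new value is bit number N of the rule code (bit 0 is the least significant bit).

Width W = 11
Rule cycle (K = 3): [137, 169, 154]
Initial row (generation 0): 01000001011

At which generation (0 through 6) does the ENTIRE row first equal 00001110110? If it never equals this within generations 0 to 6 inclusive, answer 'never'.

Gen 0: 01000001011
Gen 1 (rule 137): 00011100010
Gen 2 (rule 169): 11011001000
Gen 3 (rule 154): 10010110100
Gen 4 (rule 137): 00000100001
Gen 5 (rule 169): 11110001100
Gen 6 (rule 154): 11101011010

Answer: never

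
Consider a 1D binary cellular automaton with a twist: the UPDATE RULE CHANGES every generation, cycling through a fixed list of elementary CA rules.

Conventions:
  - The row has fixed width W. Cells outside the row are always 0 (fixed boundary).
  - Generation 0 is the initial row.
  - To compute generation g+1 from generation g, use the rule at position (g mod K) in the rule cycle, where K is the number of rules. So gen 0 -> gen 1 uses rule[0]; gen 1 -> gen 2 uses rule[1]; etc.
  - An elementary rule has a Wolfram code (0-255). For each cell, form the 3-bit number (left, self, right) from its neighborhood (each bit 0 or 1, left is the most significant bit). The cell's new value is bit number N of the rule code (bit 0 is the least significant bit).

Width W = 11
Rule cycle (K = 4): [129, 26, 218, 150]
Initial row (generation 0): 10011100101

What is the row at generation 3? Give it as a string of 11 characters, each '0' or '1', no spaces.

Answer: 00100010000

Derivation:
Gen 0: 10011100101
Gen 1 (rule 129): 00001000000
Gen 2 (rule 26): 00010100000
Gen 3 (rule 218): 00100010000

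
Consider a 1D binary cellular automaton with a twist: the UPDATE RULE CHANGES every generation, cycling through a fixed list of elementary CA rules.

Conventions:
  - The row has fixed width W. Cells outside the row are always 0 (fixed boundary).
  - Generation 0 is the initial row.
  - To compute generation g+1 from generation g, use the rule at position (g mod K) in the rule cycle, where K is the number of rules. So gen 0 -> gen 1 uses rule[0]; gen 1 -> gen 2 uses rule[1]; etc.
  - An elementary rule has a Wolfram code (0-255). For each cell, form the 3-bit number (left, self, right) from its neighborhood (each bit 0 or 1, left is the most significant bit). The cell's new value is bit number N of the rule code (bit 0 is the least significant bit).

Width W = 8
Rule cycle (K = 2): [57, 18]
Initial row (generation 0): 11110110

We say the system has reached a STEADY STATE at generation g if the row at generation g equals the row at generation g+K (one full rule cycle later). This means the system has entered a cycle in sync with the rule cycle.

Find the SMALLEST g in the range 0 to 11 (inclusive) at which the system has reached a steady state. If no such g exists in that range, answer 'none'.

Gen 0: 11110110
Gen 1 (rule 57): 10001101
Gen 2 (rule 18): 01010000
Gen 3 (rule 57): 00101111
Gen 4 (rule 18): 01000000
Gen 5 (rule 57): 00111111
Gen 6 (rule 18): 01000000
Gen 7 (rule 57): 00111111
Gen 8 (rule 18): 01000000
Gen 9 (rule 57): 00111111
Gen 10 (rule 18): 01000000
Gen 11 (rule 57): 00111111
Gen 12 (rule 18): 01000000
Gen 13 (rule 57): 00111111

Answer: 4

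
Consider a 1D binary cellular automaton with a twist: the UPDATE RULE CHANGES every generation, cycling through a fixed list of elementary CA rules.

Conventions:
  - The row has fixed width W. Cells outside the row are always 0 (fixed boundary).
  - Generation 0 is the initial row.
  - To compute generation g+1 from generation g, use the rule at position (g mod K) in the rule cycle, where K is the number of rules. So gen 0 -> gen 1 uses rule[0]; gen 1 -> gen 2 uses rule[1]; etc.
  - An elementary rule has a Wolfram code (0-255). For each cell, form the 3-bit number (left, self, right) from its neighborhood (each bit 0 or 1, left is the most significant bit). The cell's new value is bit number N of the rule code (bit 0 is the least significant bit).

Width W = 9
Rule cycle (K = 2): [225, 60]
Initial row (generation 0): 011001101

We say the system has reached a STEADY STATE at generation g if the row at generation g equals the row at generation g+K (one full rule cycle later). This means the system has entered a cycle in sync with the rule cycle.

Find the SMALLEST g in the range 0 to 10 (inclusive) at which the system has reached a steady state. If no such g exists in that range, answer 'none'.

Gen 0: 011001101
Gen 1 (rule 225): 001000110
Gen 2 (rule 60): 001100101
Gen 3 (rule 225): 100100010
Gen 4 (rule 60): 110110011
Gen 5 (rule 225): 011010001
Gen 6 (rule 60): 010111001
Gen 7 (rule 225): 001011000
Gen 8 (rule 60): 001110100
Gen 9 (rule 225): 100111001
Gen 10 (rule 60): 110100101
Gen 11 (rule 225): 011000010
Gen 12 (rule 60): 010100011

Answer: none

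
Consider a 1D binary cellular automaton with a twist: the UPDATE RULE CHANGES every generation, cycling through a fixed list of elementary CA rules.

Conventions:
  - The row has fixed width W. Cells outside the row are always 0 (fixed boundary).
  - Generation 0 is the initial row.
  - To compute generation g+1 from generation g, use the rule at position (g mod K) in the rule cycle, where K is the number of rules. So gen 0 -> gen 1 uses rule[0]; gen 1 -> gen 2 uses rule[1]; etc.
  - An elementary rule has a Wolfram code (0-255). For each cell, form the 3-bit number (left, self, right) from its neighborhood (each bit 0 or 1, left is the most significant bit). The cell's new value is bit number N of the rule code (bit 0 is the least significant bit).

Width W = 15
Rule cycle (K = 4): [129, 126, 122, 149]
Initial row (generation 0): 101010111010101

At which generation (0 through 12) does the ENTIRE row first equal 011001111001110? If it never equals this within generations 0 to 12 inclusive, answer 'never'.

Answer: 5

Derivation:
Gen 0: 101010111010101
Gen 1 (rule 129): 000000010000000
Gen 2 (rule 126): 000000111000000
Gen 3 (rule 122): 000001101100000
Gen 4 (rule 149): 111100000011111
Gen 5 (rule 129): 011001111001110
Gen 6 (rule 126): 111111001111011
Gen 7 (rule 122): 100001111001111
Gen 8 (rule 149): 111100110100110
Gen 9 (rule 129): 011000000000000
Gen 10 (rule 126): 111100000000000
Gen 11 (rule 122): 100110000000000
Gen 12 (rule 149): 110001111111111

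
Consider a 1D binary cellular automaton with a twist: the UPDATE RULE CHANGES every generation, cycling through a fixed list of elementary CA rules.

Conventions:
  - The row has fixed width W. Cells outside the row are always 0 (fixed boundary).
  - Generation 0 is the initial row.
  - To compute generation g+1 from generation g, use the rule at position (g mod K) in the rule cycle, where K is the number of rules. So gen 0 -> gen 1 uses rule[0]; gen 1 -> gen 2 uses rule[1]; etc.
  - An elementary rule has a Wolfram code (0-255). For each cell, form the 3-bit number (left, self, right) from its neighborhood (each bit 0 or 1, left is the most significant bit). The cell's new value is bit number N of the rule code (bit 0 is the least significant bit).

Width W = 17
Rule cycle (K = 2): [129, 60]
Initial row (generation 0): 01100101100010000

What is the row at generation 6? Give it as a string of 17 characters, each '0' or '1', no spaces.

Answer: 00100000100100010

Derivation:
Gen 0: 01100101100010000
Gen 1 (rule 129): 00000000001000111
Gen 2 (rule 60): 00000000001100100
Gen 3 (rule 129): 11111111100000001
Gen 4 (rule 60): 10000000010000001
Gen 5 (rule 129): 00111111000111100
Gen 6 (rule 60): 00100000100100010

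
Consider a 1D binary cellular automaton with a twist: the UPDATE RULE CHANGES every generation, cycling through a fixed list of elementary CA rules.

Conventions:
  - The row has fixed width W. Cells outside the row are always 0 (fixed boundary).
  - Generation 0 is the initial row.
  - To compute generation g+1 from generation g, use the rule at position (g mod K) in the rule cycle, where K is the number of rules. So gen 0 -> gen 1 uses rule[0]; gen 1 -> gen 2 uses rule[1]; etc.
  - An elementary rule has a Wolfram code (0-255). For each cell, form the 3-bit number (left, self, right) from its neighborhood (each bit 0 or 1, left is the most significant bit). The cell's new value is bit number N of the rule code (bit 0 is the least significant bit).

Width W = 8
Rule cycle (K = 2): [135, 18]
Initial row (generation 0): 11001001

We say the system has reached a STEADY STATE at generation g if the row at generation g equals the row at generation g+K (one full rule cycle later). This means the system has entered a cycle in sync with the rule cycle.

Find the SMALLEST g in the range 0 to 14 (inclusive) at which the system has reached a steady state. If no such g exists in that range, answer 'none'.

Gen 0: 11001001
Gen 1 (rule 135): 00011011
Gen 2 (rule 18): 00100000
Gen 3 (rule 135): 11101111
Gen 4 (rule 18): 00000000
Gen 5 (rule 135): 11111111
Gen 6 (rule 18): 00000000
Gen 7 (rule 135): 11111111
Gen 8 (rule 18): 00000000
Gen 9 (rule 135): 11111111
Gen 10 (rule 18): 00000000
Gen 11 (rule 135): 11111111
Gen 12 (rule 18): 00000000
Gen 13 (rule 135): 11111111
Gen 14 (rule 18): 00000000
Gen 15 (rule 135): 11111111
Gen 16 (rule 18): 00000000

Answer: 4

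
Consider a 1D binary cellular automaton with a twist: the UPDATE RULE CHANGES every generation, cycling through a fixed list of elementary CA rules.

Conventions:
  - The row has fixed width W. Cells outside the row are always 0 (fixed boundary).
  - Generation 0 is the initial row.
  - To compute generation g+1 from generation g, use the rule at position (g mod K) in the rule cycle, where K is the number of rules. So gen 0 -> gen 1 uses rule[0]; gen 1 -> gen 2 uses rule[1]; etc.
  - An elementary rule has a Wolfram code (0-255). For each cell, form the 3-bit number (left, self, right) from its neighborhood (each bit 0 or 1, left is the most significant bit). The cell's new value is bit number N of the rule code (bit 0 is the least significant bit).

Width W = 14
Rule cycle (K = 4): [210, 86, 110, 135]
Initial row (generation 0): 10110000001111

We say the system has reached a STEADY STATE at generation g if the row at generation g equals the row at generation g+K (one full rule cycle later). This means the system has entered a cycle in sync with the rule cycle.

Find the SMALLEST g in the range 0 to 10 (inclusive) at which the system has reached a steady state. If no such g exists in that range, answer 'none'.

Answer: none

Derivation:
Gen 0: 10110000001111
Gen 1 (rule 210): 00011000010111
Gen 2 (rule 86): 00101100110001
Gen 3 (rule 110): 01111101110011
Gen 4 (rule 135): 10111000100100
Gen 5 (rule 210): 00011101011010
Gen 6 (rule 86): 00100101001011
Gen 7 (rule 110): 01101111011111
Gen 8 (rule 135): 10000110001110
Gen 9 (rule 210): 01001011010111
Gen 10 (rule 86): 11111001010001
Gen 11 (rule 110): 10001011110011
Gen 12 (rule 135): 10111001100100
Gen 13 (rule 210): 00011110111010
Gen 14 (rule 86): 00100010001011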